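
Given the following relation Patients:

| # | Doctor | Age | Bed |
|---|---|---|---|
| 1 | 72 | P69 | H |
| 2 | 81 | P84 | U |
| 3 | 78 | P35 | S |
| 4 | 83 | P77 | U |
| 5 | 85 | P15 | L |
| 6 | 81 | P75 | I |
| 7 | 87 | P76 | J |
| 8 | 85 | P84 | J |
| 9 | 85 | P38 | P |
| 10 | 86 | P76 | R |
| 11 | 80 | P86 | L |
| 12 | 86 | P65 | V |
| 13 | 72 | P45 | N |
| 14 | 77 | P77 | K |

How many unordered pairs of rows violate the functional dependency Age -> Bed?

Age=P84: violating pairs (2,8) — 1 pair.
Age=P77: violating pairs (4,14) — 1 pair.
Age=P76: violating pairs (7,10) — 1 pair.

3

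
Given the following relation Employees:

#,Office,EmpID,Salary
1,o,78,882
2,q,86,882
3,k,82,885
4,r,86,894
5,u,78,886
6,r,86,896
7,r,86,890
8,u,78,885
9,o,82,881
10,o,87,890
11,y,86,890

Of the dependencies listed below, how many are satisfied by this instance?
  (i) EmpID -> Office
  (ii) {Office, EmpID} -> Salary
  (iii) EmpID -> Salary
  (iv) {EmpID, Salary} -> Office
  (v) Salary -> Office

0

(i) EmpID -> Office: EmpID=78: rows 1, 5, 8 → Office takes values {o, u} — violation; EmpID=86: rows 2, 4, 6, 7, 11 → Office takes values {q, r, y} — violation; EmpID=82: rows 3, 9 → Office takes values {k, o} — violation — fails.
(ii) {Office, EmpID} -> Salary: (Office=r, EmpID=86): rows 4, 6, 7 → Salary takes values {894, 896, 890} — violation; (Office=u, EmpID=78): rows 5, 8 → Salary takes values {886, 885} — violation — fails.
(iii) EmpID -> Salary: EmpID=78: rows 1, 5, 8 → Salary takes values {882, 886, 885} — violation; EmpID=86: rows 2, 4, 6, 7, 11 → Salary takes values {882, 894, 896, 890} — violation; EmpID=82: rows 3, 9 → Salary takes values {885, 881} — violation — fails.
(iv) {EmpID, Salary} -> Office: (EmpID=86, Salary=890): rows 7, 11 → Office takes values {r, y} — violation — fails.
(v) Salary -> Office: Salary=882: rows 1, 2 → Office takes values {o, q} — violation; Salary=885: rows 3, 8 → Office takes values {k, u} — violation; Salary=890: rows 7, 10, 11 → Office takes values {r, o, y} — violation — fails.
None of the 5 dependencies hold.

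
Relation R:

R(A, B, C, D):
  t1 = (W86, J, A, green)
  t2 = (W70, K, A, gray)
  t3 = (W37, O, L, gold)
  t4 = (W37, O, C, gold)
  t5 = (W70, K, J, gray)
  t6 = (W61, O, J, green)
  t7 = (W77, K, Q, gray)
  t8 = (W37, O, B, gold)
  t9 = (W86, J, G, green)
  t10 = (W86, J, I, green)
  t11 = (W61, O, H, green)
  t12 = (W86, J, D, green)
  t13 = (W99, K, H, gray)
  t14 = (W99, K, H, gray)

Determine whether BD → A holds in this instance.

(B=J, D=green): rows 1, 9, 10, 12 → A = W86, W86, W86, W86 ✓
(B=K, D=gray): rows 2, 5, 7, 13, 14 → A takes values {W70, W77, W99} — violation
(B=O, D=gold): rows 3, 4, 8 → A = W37, W37, W37 ✓
(B=O, D=green): rows 6, 11 → A = W61, W61 ✓
Two rows agree on BD but differ on A, so BD → A does not hold.

No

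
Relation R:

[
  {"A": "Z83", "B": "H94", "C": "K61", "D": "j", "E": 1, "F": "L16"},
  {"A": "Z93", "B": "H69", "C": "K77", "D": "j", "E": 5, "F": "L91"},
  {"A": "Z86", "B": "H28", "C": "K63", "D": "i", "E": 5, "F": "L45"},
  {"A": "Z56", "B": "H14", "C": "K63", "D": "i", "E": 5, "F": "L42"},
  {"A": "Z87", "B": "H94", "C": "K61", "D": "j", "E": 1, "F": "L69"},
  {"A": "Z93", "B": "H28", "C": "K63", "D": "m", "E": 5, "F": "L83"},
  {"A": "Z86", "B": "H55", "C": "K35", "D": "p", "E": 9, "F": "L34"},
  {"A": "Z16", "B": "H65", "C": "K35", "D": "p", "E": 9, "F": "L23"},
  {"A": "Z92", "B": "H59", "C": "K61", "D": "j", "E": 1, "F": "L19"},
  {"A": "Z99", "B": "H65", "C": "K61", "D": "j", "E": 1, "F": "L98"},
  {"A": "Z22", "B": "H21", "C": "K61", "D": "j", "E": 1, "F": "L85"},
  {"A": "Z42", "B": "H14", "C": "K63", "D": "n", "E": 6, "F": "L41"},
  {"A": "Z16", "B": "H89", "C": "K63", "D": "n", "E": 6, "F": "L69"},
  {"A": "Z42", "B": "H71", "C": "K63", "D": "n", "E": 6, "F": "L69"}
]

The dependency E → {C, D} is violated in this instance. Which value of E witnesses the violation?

5

E=1: 5 rows → {C,D} = (K61, j), (K61, j), (K61, j), (K61, j), (K61, j) ✓
E=5: 4 rows → {C,D} takes values {(K77, j), (K63, i), (K63, m)} — violation
E=9: 2 rows → {C,D} = (K35, p), (K35, p) ✓
E=6: 3 rows → {C,D} = (K63, n), (K63, n), (K63, n) ✓
The only E value with inconsistent RHS is E=5.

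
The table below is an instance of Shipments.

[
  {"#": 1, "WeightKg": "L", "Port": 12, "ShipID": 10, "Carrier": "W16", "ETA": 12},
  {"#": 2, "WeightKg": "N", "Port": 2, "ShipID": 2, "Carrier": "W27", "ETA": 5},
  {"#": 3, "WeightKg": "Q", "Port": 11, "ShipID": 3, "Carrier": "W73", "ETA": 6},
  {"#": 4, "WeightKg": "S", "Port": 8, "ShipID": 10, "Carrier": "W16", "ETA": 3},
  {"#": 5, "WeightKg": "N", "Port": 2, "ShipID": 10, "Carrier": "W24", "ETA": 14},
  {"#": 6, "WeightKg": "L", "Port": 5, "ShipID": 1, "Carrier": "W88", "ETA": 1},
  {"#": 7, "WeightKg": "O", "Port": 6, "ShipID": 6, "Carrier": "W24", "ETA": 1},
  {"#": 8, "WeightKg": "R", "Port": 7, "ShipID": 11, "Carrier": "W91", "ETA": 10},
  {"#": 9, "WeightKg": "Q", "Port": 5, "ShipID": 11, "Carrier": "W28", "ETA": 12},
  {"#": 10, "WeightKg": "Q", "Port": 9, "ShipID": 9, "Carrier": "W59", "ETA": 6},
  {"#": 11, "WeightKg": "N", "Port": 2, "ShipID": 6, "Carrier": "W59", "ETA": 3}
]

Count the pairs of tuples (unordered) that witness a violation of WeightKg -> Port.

4

WeightKg=L: violating pairs (1,6) — 1 pair.
WeightKg=N: all 3 rows agree on Port — 0 pairs.
WeightKg=Q: violating pairs (3,9), (3,10), (9,10) — 3 pairs.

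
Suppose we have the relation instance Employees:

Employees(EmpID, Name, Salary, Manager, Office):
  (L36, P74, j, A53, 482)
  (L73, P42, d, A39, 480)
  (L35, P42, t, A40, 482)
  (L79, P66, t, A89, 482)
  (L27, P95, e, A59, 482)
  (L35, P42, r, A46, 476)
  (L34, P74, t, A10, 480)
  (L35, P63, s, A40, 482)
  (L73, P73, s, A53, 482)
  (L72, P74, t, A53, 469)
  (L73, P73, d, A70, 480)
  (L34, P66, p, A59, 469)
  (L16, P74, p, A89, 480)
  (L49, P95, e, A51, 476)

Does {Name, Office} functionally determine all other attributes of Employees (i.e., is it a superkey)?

Two distinct rows share (Name=P74, Office=480), so {Name, Office} does not determine every attribute — not a superkey.

No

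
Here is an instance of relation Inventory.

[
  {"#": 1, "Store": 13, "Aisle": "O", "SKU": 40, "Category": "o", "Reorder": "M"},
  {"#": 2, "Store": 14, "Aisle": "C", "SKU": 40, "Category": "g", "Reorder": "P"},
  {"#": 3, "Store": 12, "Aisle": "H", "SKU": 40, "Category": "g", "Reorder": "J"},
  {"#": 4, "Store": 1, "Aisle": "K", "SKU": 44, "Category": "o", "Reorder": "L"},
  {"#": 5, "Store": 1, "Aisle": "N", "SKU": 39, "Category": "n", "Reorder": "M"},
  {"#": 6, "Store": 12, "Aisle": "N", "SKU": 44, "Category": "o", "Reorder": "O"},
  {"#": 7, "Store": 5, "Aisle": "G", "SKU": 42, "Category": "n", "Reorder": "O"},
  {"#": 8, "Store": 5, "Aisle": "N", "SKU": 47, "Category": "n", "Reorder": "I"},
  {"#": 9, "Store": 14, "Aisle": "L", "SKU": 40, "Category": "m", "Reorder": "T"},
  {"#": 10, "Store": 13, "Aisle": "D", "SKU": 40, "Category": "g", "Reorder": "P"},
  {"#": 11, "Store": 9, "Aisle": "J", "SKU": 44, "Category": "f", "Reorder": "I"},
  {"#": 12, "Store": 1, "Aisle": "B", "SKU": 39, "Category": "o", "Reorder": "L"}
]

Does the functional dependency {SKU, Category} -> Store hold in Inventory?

(SKU=40, Category=o): row 1 → Store = 13 ✓
(SKU=40, Category=g): rows 2, 3, 10 → Store takes values {14, 12, 13} — violation
(SKU=44, Category=o): rows 4, 6 → Store takes values {1, 12} — violation
(SKU=39, Category=n): row 5 → Store = 1 ✓
(SKU=42, Category=n): row 7 → Store = 5 ✓
(SKU=47, Category=n): row 8 → Store = 5 ✓
(SKU=40, Category=m): row 9 → Store = 14 ✓
(SKU=44, Category=f): row 11 → Store = 9 ✓
(SKU=39, Category=o): row 12 → Store = 1 ✓
Two rows agree on {SKU, Category} but differ on Store, so {SKU, Category} -> Store does not hold.

No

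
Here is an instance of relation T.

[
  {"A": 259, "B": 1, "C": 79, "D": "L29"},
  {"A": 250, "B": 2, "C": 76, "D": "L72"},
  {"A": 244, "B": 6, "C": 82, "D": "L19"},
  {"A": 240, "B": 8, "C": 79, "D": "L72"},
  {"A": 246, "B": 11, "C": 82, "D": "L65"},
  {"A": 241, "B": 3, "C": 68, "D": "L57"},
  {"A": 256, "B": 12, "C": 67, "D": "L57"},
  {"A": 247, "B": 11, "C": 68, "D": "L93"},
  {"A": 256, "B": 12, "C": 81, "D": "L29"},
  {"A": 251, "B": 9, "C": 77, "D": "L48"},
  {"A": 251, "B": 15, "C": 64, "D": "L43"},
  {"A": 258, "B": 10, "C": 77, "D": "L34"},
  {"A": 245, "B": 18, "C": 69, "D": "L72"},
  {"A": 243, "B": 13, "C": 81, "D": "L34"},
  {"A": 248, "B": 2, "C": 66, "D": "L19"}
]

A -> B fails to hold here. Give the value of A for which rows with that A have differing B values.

A=259: 1 row → B = 1 ✓
A=250: 1 row → B = 2 ✓
A=244: 1 row → B = 6 ✓
A=240: 1 row → B = 8 ✓
A=246: 1 row → B = 11 ✓
A=241: 1 row → B = 3 ✓
A=256: 2 rows → B = 12, 12 ✓
A=247: 1 row → B = 11 ✓
A=251: 2 rows → B takes values {9, 15} — violation
A=258: 1 row → B = 10 ✓
A=245: 1 row → B = 18 ✓
A=243: 1 row → B = 13 ✓
A=248: 1 row → B = 2 ✓
The only A value with inconsistent B is A=251.

251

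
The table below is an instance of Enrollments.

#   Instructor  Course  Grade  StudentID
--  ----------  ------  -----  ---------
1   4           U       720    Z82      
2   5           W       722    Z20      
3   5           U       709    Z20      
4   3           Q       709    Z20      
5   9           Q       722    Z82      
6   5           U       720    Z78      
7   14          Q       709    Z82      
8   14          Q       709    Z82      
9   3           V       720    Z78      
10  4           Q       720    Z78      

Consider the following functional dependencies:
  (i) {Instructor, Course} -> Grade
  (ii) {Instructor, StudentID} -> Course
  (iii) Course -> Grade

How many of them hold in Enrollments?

0

(i) {Instructor, Course} -> Grade: (Instructor=5, Course=U): rows 3, 6 → Grade takes values {709, 720} — violation — fails.
(ii) {Instructor, StudentID} -> Course: (Instructor=5, StudentID=Z20): rows 2, 3 → Course takes values {W, U} — violation — fails.
(iii) Course -> Grade: Course=U: rows 1, 3, 6 → Grade takes values {720, 709} — violation; Course=Q: rows 4, 5, 7, 8, 10 → Grade takes values {709, 722, 720} — violation — fails.
None of the 3 dependencies hold.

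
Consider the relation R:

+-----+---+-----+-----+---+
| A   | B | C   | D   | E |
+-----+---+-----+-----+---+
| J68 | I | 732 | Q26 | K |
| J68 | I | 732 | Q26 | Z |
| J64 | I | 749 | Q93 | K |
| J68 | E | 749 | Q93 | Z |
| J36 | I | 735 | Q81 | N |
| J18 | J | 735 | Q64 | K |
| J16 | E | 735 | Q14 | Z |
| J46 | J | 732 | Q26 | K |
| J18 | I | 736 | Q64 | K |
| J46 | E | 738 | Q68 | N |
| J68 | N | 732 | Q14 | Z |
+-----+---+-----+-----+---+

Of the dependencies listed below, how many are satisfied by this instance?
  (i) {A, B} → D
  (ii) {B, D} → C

2

(i) {A, B} → D: every LHS value maps to a single RHS value — holds.
(ii) {B, D} → C: every LHS value maps to a single RHS value — holds.
2 of the 2 dependencies hold.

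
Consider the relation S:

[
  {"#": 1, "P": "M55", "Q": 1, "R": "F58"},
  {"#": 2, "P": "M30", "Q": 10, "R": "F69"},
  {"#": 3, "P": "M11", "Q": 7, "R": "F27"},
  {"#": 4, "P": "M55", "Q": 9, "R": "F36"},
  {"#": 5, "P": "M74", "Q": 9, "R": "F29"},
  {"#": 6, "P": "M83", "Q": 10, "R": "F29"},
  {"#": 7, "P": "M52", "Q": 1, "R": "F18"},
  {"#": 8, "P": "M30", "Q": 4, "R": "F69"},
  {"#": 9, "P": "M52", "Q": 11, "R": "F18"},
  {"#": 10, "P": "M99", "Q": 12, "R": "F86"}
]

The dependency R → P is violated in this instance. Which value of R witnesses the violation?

F29

R=F58: row 1 → P = M55 ✓
R=F69: rows 2, 8 → P = M30, M30 ✓
R=F27: row 3 → P = M11 ✓
R=F36: row 4 → P = M55 ✓
R=F29: rows 5, 6 → P takes values {M74, M83} — violation
R=F18: rows 7, 9 → P = M52, M52 ✓
R=F86: row 10 → P = M99 ✓
The only R value with inconsistent P is R=F29.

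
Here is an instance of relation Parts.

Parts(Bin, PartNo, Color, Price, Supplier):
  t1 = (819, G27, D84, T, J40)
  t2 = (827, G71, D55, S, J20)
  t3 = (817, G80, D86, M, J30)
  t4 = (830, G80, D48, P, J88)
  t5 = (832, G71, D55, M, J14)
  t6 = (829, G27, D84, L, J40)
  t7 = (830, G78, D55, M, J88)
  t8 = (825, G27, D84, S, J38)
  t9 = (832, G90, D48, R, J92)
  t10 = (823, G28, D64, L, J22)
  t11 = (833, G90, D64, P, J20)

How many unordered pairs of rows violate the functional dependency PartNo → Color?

PartNo=G27: all 3 rows agree on Color — 0 pairs.
PartNo=G71: all 2 rows agree on Color — 0 pairs.
PartNo=G80: violating pairs (3,4) — 1 pair.
PartNo=G90: violating pairs (9,11) — 1 pair.

2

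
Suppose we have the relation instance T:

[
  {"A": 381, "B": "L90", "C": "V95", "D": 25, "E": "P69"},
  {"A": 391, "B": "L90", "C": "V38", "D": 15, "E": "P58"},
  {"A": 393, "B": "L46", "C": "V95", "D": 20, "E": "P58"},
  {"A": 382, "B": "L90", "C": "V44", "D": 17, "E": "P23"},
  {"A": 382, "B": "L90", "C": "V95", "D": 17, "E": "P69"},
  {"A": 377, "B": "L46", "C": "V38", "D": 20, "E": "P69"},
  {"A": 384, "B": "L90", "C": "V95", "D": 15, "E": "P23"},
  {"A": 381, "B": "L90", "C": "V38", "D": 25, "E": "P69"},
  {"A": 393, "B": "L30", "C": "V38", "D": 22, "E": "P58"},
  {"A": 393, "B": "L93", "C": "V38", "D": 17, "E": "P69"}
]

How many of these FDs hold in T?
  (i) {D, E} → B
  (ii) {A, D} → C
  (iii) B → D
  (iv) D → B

0

(i) {D, E} → B: (D=17, E=P69): 2 rows → B takes values {L90, L93} — violation — fails.
(ii) {A, D} → C: (A=381, D=25): 2 rows → C takes values {V95, V38} — violation; (A=382, D=17): 2 rows → C takes values {V44, V95} — violation — fails.
(iii) B → D: B=L90: 6 rows → D takes values {25, 15, 17} — violation — fails.
(iv) D → B: D=17: 3 rows → B takes values {L90, L93} — violation — fails.
None of the 4 dependencies hold.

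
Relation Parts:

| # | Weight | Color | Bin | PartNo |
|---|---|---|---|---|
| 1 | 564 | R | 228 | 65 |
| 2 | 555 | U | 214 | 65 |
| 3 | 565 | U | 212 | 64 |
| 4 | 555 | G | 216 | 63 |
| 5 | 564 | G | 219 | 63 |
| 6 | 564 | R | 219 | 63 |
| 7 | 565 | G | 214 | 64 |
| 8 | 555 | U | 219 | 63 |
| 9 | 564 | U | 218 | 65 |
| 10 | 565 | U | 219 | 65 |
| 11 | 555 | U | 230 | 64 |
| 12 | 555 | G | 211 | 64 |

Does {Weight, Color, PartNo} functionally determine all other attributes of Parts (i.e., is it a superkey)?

Yes

All 12 rows have distinct {Weight, Color, PartNo} values, so {Weight, Color, PartNo} → (all attributes) holds and {Weight, Color, PartNo} is a superkey.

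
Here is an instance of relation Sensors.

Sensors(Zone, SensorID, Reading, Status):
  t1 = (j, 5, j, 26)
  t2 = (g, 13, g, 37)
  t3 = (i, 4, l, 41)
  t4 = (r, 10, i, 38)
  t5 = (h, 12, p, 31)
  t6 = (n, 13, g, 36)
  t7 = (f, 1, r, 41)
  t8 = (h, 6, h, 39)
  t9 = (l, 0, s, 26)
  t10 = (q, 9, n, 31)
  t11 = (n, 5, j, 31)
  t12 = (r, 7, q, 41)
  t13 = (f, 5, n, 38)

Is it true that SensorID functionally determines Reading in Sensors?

SensorID=5: rows 1, 11, 13 → Reading takes values {j, n} — violation
SensorID=13: rows 2, 6 → Reading = g, g ✓
SensorID=4: row 3 → Reading = l ✓
SensorID=10: row 4 → Reading = i ✓
SensorID=12: row 5 → Reading = p ✓
SensorID=1: row 7 → Reading = r ✓
SensorID=6: row 8 → Reading = h ✓
SensorID=0: row 9 → Reading = s ✓
SensorID=9: row 10 → Reading = n ✓
SensorID=7: row 12 → Reading = q ✓
Two rows agree on SensorID but differ on Reading, so SensorID -> Reading does not hold.

No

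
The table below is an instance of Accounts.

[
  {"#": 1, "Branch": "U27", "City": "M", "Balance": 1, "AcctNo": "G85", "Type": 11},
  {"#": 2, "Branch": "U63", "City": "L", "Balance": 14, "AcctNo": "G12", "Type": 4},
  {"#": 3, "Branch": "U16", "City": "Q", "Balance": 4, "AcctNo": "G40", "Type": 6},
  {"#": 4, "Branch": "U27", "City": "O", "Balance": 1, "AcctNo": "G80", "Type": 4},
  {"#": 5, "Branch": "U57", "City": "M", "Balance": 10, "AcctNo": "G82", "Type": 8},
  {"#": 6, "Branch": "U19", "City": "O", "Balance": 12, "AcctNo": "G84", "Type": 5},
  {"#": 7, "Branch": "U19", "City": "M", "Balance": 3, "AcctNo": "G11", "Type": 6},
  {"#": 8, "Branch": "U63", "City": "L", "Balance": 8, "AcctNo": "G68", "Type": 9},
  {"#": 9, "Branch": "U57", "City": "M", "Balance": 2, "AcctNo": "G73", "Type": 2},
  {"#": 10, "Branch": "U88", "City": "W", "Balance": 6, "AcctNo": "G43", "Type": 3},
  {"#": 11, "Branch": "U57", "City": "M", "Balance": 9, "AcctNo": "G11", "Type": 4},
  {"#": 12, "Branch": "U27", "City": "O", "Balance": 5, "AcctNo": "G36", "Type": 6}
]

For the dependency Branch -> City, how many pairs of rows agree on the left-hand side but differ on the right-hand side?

Branch=U27: violating pairs (1,4), (1,12) — 2 pairs.
Branch=U63: all 2 rows agree on City — 0 pairs.
Branch=U57: all 3 rows agree on City — 0 pairs.
Branch=U19: violating pairs (6,7) — 1 pair.

3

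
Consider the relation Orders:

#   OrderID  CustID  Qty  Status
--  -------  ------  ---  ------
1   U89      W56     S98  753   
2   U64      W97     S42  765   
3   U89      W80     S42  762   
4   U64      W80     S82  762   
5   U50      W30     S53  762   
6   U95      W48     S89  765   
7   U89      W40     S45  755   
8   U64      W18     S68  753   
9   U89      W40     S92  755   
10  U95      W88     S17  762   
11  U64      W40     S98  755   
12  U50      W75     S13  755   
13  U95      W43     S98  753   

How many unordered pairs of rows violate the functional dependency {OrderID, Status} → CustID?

(OrderID=U89, Status=755): all 2 rows agree on CustID — 0 pairs.

0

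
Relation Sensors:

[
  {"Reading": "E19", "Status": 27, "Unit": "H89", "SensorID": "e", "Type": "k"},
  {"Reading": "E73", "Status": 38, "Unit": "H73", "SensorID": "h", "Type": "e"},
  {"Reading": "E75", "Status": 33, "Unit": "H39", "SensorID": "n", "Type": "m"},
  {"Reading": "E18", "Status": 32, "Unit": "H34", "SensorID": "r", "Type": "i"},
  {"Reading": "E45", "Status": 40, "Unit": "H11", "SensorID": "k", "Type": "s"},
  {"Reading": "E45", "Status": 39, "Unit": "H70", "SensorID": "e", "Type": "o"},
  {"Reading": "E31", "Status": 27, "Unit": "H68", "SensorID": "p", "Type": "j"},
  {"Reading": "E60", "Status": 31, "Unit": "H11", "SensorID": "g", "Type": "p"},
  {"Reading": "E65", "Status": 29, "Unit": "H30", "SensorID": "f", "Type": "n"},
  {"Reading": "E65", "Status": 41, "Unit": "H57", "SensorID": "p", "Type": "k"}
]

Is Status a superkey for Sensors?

No

Two distinct rows share Status=27, so Status does not determine every attribute — not a superkey.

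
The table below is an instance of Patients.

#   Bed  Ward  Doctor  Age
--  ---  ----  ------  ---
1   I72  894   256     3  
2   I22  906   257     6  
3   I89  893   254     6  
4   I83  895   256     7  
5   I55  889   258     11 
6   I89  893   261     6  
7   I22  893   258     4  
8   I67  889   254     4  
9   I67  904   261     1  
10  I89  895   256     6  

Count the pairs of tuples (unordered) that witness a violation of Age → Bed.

4

Age=6: violating pairs (2,3), (2,6), (2,10) — 3 pairs.
Age=4: violating pairs (7,8) — 1 pair.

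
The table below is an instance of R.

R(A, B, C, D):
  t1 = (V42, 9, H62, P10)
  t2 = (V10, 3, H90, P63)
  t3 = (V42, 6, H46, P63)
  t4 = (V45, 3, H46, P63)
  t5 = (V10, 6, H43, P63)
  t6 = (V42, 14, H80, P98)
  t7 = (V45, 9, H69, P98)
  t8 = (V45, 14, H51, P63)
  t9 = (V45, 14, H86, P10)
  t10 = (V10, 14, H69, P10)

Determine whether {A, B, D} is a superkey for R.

All 10 rows have distinct {A, B, D} values, so {A, B, D} → (all attributes) holds and {A, B, D} is a superkey.

Yes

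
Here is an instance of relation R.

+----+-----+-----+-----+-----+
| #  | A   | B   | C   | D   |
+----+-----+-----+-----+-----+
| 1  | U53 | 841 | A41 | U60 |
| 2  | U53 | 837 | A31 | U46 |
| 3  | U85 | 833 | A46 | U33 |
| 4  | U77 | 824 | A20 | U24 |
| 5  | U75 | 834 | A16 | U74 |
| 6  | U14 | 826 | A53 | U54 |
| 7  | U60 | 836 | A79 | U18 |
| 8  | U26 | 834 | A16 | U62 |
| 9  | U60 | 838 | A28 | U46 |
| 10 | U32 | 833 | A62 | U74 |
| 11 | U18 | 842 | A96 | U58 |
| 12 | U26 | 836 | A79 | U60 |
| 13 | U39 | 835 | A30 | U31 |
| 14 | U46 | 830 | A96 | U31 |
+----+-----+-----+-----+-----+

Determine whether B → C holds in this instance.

B=841: row 1 → C = A41 ✓
B=837: row 2 → C = A31 ✓
B=833: rows 3, 10 → C takes values {A46, A62} — violation
B=824: row 4 → C = A20 ✓
B=834: rows 5, 8 → C = A16, A16 ✓
B=826: row 6 → C = A53 ✓
B=836: rows 7, 12 → C = A79, A79 ✓
B=838: row 9 → C = A28 ✓
B=842: row 11 → C = A96 ✓
B=835: row 13 → C = A30 ✓
B=830: row 14 → C = A96 ✓
Two rows agree on B but differ on C, so B → C does not hold.

No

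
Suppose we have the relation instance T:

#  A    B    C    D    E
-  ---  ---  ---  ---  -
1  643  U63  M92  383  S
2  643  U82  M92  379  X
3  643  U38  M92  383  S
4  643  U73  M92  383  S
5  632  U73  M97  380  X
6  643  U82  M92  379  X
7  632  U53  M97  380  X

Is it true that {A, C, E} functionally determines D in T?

(A=643, C=M92, E=S): rows 1, 3, 4 → D = 383, 383, 383 ✓
(A=643, C=M92, E=X): rows 2, 6 → D = 379, 379 ✓
(A=632, C=M97, E=X): rows 5, 7 → D = 380, 380 ✓
Every {A, C, E} value is associated with a single D value, so {A, C, E} → D holds.

Yes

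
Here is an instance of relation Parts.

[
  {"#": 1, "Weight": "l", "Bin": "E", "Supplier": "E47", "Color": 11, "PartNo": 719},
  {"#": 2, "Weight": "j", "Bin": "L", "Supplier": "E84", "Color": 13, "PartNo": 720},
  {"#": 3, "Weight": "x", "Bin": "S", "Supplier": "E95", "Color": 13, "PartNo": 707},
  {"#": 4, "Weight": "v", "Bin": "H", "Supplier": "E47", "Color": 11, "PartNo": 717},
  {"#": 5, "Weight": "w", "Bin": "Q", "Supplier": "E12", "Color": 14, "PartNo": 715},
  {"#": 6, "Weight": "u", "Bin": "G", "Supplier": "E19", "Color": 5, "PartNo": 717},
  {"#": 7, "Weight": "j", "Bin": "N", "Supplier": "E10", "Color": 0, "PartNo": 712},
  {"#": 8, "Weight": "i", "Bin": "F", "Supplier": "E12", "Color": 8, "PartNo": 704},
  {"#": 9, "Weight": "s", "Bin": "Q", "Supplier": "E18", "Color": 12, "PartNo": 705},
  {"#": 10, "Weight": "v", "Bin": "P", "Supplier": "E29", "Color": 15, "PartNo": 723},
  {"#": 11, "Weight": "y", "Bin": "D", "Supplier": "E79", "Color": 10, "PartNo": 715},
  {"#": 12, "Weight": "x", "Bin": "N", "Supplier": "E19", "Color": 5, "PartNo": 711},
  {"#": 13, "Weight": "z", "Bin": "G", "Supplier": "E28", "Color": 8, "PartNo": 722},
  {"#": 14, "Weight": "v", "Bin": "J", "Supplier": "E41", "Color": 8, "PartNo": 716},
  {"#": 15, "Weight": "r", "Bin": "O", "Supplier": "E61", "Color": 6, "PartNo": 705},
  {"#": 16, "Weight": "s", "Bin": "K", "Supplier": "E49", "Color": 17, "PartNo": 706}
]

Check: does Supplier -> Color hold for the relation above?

No

Supplier=E47: rows 1, 4 → Color = 11, 11 ✓
Supplier=E84: row 2 → Color = 13 ✓
Supplier=E95: row 3 → Color = 13 ✓
Supplier=E12: rows 5, 8 → Color takes values {14, 8} — violation
Supplier=E19: rows 6, 12 → Color = 5, 5 ✓
Supplier=E10: row 7 → Color = 0 ✓
Supplier=E18: row 9 → Color = 12 ✓
Supplier=E29: row 10 → Color = 15 ✓
Supplier=E79: row 11 → Color = 10 ✓
Supplier=E28: row 13 → Color = 8 ✓
Supplier=E41: row 14 → Color = 8 ✓
Supplier=E61: row 15 → Color = 6 ✓
Supplier=E49: row 16 → Color = 17 ✓
Two rows agree on Supplier but differ on Color, so Supplier -> Color does not hold.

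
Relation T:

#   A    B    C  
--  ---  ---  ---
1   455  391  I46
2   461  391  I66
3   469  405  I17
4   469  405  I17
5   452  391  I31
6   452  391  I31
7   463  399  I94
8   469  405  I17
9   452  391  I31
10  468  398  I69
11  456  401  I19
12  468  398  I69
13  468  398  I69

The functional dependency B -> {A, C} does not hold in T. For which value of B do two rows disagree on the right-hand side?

391

B=391: rows 1, 2, 5, 6, 9 → {A,C} takes values {(455, I46), (461, I66), (452, I31)} — violation
B=405: rows 3, 4, 8 → {A,C} = (469, I17), (469, I17), (469, I17) ✓
B=399: row 7 → {A,C} = (463, I94) ✓
B=398: rows 10, 12, 13 → {A,C} = (468, I69), (468, I69), (468, I69) ✓
B=401: row 11 → {A,C} = (456, I19) ✓
The only B value with inconsistent RHS is B=391.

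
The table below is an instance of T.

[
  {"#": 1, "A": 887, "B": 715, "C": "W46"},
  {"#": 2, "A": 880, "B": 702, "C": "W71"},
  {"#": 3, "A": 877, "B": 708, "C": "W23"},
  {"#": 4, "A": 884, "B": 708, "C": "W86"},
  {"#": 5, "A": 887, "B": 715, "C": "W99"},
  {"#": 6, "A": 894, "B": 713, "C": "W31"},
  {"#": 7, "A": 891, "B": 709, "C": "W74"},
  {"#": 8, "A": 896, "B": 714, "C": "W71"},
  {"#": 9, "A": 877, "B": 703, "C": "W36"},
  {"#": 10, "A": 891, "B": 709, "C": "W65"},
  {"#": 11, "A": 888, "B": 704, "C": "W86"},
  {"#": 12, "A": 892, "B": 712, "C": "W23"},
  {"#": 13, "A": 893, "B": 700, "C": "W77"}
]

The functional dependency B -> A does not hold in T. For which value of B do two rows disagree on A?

708

B=715: rows 1, 5 → A = 887, 887 ✓
B=702: row 2 → A = 880 ✓
B=708: rows 3, 4 → A takes values {877, 884} — violation
B=713: row 6 → A = 894 ✓
B=709: rows 7, 10 → A = 891, 891 ✓
B=714: row 8 → A = 896 ✓
B=703: row 9 → A = 877 ✓
B=704: row 11 → A = 888 ✓
B=712: row 12 → A = 892 ✓
B=700: row 13 → A = 893 ✓
The only B value with inconsistent A is B=708.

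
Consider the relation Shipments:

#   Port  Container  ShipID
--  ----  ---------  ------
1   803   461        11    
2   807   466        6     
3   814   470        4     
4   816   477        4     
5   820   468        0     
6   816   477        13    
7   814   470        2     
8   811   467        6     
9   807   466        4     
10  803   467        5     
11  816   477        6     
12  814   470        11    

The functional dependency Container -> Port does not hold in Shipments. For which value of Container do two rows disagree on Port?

Container=461: row 1 → Port = 803 ✓
Container=466: rows 2, 9 → Port = 807, 807 ✓
Container=470: rows 3, 7, 12 → Port = 814, 814, 814 ✓
Container=477: rows 4, 6, 11 → Port = 816, 816, 816 ✓
Container=468: row 5 → Port = 820 ✓
Container=467: rows 8, 10 → Port takes values {811, 803} — violation
The only Container value with inconsistent Port is Container=467.

467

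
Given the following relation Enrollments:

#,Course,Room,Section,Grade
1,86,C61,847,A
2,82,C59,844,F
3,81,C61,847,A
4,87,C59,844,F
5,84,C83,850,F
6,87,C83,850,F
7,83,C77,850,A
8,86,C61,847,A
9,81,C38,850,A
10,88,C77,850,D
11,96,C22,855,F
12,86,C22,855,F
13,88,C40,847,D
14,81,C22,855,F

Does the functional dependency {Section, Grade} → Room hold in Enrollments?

(Section=847, Grade=A): rows 1, 3, 8 → Room = C61, C61, C61 ✓
(Section=844, Grade=F): rows 2, 4 → Room = C59, C59 ✓
(Section=850, Grade=F): rows 5, 6 → Room = C83, C83 ✓
(Section=850, Grade=A): rows 7, 9 → Room takes values {C77, C38} — violation
(Section=850, Grade=D): row 10 → Room = C77 ✓
(Section=855, Grade=F): rows 11, 12, 14 → Room = C22, C22, C22 ✓
(Section=847, Grade=D): row 13 → Room = C40 ✓
Two rows agree on {Section, Grade} but differ on Room, so {Section, Grade} → Room does not hold.

No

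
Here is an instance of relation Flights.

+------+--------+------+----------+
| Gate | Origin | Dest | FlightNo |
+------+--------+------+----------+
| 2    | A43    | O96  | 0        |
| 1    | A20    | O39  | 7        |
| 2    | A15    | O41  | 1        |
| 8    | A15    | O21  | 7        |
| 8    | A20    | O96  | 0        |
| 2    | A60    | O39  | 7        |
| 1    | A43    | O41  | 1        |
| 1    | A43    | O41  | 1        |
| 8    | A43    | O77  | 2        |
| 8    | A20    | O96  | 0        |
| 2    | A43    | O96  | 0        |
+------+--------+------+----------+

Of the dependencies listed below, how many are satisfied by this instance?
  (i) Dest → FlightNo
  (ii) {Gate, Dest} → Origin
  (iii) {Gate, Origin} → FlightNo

3

(i) Dest → FlightNo: every LHS value maps to a single RHS value — holds.
(ii) {Gate, Dest} → Origin: every LHS value maps to a single RHS value — holds.
(iii) {Gate, Origin} → FlightNo: every LHS value maps to a single RHS value — holds.
3 of the 3 dependencies hold.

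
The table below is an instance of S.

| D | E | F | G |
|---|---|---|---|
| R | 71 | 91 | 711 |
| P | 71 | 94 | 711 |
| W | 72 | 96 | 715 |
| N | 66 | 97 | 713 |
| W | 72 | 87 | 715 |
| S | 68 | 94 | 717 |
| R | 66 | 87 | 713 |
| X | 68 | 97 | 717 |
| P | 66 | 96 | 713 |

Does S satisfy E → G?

Yes

E=71: 2 rows → G = 711, 711 ✓
E=72: 2 rows → G = 715, 715 ✓
E=66: 3 rows → G = 713, 713, 713 ✓
E=68: 2 rows → G = 717, 717 ✓
Every E value is associated with a single G value, so E → G holds.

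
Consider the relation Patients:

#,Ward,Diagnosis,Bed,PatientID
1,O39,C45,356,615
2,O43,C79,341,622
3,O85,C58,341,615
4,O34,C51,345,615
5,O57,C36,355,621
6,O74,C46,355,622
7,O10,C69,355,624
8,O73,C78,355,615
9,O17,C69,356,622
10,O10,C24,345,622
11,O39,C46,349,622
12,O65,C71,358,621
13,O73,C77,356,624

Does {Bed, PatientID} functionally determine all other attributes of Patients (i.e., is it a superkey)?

Yes

All 13 rows have distinct {Bed, PatientID} values, so {Bed, PatientID} → (all attributes) holds and {Bed, PatientID} is a superkey.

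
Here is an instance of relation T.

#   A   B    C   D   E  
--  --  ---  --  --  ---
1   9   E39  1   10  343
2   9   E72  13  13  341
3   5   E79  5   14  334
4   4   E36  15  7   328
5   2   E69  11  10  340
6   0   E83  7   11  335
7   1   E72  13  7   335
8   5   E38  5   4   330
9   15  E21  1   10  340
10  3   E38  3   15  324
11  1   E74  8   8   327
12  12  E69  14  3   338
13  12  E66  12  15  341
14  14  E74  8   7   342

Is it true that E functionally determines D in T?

No

E=343: row 1 → D = 10 ✓
E=341: rows 2, 13 → D takes values {13, 15} — violation
E=334: row 3 → D = 14 ✓
E=328: row 4 → D = 7 ✓
E=340: rows 5, 9 → D = 10, 10 ✓
E=335: rows 6, 7 → D takes values {11, 7} — violation
E=330: row 8 → D = 4 ✓
E=324: row 10 → D = 15 ✓
E=327: row 11 → D = 8 ✓
E=338: row 12 → D = 3 ✓
E=342: row 14 → D = 7 ✓
Two rows agree on E but differ on D, so E -> D does not hold.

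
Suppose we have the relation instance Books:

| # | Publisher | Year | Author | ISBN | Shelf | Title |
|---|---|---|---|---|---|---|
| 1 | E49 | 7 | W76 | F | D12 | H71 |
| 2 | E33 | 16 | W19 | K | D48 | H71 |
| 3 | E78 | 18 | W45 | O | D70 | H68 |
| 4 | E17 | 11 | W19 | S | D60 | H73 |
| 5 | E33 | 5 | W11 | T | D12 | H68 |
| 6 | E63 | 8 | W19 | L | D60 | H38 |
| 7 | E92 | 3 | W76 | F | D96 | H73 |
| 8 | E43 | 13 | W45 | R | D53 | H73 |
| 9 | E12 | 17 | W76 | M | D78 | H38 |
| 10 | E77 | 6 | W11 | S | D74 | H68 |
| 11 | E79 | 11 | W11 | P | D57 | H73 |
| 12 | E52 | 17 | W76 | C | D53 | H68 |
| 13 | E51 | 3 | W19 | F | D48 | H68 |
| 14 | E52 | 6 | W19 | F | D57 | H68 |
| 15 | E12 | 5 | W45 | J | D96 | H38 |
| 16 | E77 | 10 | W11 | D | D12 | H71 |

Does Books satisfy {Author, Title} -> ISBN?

(Author=W76, Title=H71): row 1 → ISBN = F ✓
(Author=W19, Title=H71): row 2 → ISBN = K ✓
(Author=W45, Title=H68): row 3 → ISBN = O ✓
(Author=W19, Title=H73): row 4 → ISBN = S ✓
(Author=W11, Title=H68): rows 5, 10 → ISBN takes values {T, S} — violation
(Author=W19, Title=H38): row 6 → ISBN = L ✓
(Author=W76, Title=H73): row 7 → ISBN = F ✓
(Author=W45, Title=H73): row 8 → ISBN = R ✓
(Author=W76, Title=H38): row 9 → ISBN = M ✓
(Author=W11, Title=H73): row 11 → ISBN = P ✓
(Author=W76, Title=H68): row 12 → ISBN = C ✓
(Author=W19, Title=H68): rows 13, 14 → ISBN = F, F ✓
(Author=W45, Title=H38): row 15 → ISBN = J ✓
(Author=W11, Title=H71): row 16 → ISBN = D ✓
Two rows agree on {Author, Title} but differ on ISBN, so {Author, Title} -> ISBN does not hold.

No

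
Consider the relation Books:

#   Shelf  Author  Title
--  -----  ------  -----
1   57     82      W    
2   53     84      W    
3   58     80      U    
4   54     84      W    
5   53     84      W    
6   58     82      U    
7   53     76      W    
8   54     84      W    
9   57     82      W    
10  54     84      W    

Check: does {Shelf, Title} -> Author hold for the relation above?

(Shelf=57, Title=W): rows 1, 9 → Author = 82, 82 ✓
(Shelf=53, Title=W): rows 2, 5, 7 → Author takes values {84, 76} — violation
(Shelf=58, Title=U): rows 3, 6 → Author takes values {80, 82} — violation
(Shelf=54, Title=W): rows 4, 8, 10 → Author = 84, 84, 84 ✓
Two rows agree on {Shelf, Title} but differ on Author, so {Shelf, Title} -> Author does not hold.

No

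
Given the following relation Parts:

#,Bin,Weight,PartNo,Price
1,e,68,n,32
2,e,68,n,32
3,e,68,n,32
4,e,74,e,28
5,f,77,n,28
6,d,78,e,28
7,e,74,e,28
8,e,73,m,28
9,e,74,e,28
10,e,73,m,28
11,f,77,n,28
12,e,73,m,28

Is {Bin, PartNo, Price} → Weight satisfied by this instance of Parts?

Yes

(Bin=e, PartNo=n, Price=32): rows 1, 2, 3 → Weight = 68, 68, 68 ✓
(Bin=e, PartNo=e, Price=28): rows 4, 7, 9 → Weight = 74, 74, 74 ✓
(Bin=f, PartNo=n, Price=28): rows 5, 11 → Weight = 77, 77 ✓
(Bin=d, PartNo=e, Price=28): row 6 → Weight = 78 ✓
(Bin=e, PartNo=m, Price=28): rows 8, 10, 12 → Weight = 73, 73, 73 ✓
Every {Bin, PartNo, Price} value is associated with a single Weight value, so {Bin, PartNo, Price} → Weight holds.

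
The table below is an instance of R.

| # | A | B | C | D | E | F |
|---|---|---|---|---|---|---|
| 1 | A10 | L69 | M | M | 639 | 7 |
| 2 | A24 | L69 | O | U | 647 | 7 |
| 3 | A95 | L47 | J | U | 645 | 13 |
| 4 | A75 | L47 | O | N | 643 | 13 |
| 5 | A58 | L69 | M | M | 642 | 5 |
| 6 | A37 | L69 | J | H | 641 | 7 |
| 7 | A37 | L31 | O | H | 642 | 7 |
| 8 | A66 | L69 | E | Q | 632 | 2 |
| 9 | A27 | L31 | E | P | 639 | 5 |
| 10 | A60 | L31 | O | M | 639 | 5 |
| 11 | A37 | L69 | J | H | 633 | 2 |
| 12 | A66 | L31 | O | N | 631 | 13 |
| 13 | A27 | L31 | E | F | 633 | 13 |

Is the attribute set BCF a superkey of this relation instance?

Yes

All 13 rows have distinct BCF values, so BCF → (all attributes) holds and BCF is a superkey.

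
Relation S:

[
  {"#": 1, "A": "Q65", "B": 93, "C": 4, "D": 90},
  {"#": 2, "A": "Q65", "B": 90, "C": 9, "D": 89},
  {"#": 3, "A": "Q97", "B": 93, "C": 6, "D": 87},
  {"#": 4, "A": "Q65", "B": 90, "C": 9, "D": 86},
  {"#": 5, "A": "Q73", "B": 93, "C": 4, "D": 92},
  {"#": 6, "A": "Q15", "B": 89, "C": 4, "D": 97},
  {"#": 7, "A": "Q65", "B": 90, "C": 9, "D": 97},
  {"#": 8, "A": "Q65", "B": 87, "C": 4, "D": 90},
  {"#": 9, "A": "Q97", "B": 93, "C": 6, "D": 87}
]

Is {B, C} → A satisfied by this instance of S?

(B=93, C=4): rows 1, 5 → A takes values {Q65, Q73} — violation
(B=90, C=9): rows 2, 4, 7 → A = Q65, Q65, Q65 ✓
(B=93, C=6): rows 3, 9 → A = Q97, Q97 ✓
(B=89, C=4): row 6 → A = Q15 ✓
(B=87, C=4): row 8 → A = Q65 ✓
Two rows agree on {B, C} but differ on A, so {B, C} → A does not hold.

No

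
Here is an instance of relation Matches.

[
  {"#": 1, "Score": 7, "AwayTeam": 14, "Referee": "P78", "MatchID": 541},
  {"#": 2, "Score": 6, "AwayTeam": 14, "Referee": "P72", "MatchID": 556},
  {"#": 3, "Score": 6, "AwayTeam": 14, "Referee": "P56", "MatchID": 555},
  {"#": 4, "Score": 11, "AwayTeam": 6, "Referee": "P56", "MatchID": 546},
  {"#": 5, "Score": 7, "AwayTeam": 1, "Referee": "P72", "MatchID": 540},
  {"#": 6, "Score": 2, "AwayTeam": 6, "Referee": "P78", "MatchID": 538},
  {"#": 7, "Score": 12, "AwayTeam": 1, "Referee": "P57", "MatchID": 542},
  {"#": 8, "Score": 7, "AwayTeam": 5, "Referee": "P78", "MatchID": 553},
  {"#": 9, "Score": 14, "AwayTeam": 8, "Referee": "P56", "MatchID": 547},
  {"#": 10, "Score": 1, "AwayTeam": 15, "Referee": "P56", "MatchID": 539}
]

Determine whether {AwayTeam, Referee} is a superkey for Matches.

All 10 rows have distinct {AwayTeam, Referee} values, so {AwayTeam, Referee} → (all attributes) holds and {AwayTeam, Referee} is a superkey.

Yes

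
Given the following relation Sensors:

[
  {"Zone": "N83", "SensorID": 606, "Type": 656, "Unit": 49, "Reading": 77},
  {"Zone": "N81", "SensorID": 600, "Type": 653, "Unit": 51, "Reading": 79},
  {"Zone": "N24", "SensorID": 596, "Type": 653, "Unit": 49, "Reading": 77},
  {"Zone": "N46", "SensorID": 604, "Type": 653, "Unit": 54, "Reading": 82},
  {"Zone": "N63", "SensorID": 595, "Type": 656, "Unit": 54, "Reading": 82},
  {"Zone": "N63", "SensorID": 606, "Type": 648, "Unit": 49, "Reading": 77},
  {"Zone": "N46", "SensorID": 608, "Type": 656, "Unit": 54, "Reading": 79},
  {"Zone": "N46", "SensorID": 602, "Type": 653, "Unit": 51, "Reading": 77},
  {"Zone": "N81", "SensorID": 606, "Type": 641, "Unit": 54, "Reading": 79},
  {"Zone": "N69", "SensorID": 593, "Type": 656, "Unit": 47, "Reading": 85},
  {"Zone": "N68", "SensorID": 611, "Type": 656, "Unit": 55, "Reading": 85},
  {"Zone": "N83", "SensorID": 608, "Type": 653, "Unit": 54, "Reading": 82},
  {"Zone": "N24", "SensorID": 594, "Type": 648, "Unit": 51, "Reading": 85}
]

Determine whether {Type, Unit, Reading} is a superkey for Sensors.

Two distinct rows share (Type=653, Unit=54, Reading=82), so {Type, Unit, Reading} does not determine every attribute — not a superkey.

No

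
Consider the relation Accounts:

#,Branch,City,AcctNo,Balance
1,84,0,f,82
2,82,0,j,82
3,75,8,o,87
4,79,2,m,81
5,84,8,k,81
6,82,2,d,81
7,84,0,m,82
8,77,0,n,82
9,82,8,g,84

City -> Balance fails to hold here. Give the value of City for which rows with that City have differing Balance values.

City=0: rows 1, 2, 7, 8 → Balance = 82, 82, 82, 82 ✓
City=8: rows 3, 5, 9 → Balance takes values {87, 81, 84} — violation
City=2: rows 4, 6 → Balance = 81, 81 ✓
The only City value with inconsistent Balance is City=8.

8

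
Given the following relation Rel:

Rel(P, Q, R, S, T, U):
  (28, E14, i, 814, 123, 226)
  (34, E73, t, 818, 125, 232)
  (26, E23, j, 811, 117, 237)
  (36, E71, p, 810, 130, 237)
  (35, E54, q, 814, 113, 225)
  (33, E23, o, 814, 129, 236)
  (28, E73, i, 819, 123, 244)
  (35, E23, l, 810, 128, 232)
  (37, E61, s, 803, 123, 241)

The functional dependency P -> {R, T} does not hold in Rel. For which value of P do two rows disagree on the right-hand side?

35

P=28: 2 rows → {R,T} = (i, 123), (i, 123) ✓
P=34: 1 row → {R,T} = (t, 125) ✓
P=26: 1 row → {R,T} = (j, 117) ✓
P=36: 1 row → {R,T} = (p, 130) ✓
P=35: 2 rows → {R,T} takes values {(q, 113), (l, 128)} — violation
P=33: 1 row → {R,T} = (o, 129) ✓
P=37: 1 row → {R,T} = (s, 123) ✓
The only P value with inconsistent RHS is P=35.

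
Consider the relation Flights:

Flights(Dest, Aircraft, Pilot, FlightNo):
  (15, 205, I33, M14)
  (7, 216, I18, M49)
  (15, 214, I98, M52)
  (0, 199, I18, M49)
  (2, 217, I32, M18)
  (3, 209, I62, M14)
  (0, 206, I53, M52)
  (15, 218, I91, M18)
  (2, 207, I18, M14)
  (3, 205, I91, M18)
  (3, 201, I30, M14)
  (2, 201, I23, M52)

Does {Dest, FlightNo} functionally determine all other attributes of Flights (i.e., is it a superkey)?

No

Two distinct rows share (Dest=3, FlightNo=M14), so {Dest, FlightNo} does not determine every attribute — not a superkey.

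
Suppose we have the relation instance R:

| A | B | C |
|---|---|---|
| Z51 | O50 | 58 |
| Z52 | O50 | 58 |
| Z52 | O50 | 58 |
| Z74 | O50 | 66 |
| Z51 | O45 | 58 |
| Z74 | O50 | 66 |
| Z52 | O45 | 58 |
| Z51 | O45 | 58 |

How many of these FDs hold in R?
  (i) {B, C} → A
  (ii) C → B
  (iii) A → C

1

(i) {B, C} → A: (B=O50, C=58): 3 rows → A takes values {Z51, Z52} — violation; (B=O45, C=58): 3 rows → A takes values {Z51, Z52} — violation — fails.
(ii) C → B: C=58: 6 rows → B takes values {O50, O45} — violation — fails.
(iii) A → C: every LHS value maps to a single RHS value — holds.
1 of the 3 dependencies holds.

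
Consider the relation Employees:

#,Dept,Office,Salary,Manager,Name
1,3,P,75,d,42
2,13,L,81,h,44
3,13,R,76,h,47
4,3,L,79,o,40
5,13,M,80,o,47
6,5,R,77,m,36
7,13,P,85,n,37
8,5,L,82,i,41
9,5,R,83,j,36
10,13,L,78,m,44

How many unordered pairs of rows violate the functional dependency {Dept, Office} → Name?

(Dept=13, Office=L): all 2 rows agree on Name — 0 pairs.
(Dept=5, Office=R): all 2 rows agree on Name — 0 pairs.

0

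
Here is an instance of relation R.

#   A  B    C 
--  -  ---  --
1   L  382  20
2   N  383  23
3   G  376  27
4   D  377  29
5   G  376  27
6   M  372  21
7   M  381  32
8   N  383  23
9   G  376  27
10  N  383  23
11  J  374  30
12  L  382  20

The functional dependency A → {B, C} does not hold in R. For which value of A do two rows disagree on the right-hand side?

M

A=L: rows 1, 12 → {B,C} = (382, 20), (382, 20) ✓
A=N: rows 2, 8, 10 → {B,C} = (383, 23), (383, 23), (383, 23) ✓
A=G: rows 3, 5, 9 → {B,C} = (376, 27), (376, 27), (376, 27) ✓
A=D: row 4 → {B,C} = (377, 29) ✓
A=M: rows 6, 7 → {B,C} takes values {(372, 21), (381, 32)} — violation
A=J: row 11 → {B,C} = (374, 30) ✓
The only A value with inconsistent RHS is A=M.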